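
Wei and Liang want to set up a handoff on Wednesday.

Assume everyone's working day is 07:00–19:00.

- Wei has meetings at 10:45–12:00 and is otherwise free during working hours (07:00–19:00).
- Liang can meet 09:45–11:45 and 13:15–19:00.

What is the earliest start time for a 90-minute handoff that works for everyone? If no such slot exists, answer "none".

Wei free within 07:00–19:00: 07:00–10:45, 12:00–19:00.
Wei ∩ Liang: 09:45–10:45, 13:15–19:00.
Windows ≥ 90 min: 13:15–19:00.
Earliest such window starts at 13:15.

13:15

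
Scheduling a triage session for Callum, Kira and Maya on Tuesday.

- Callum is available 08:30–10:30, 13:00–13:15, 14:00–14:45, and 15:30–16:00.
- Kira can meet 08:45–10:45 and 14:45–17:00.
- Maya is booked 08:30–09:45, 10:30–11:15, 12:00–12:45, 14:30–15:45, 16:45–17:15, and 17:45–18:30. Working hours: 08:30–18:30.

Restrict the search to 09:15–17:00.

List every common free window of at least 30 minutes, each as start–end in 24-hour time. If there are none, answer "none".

Maya free within 08:30–18:30: 09:45–10:30, 11:15–12:00, 12:45–14:30, 15:45–16:45, 17:15–17:45.
Callum ∩ Kira: 08:45–10:30, 15:30–16:00.
Callum ∩ Kira ∩ Maya: 09:45–10:30, 15:45–16:00.
Restricted to 09:15–17:00: 09:45–10:30, 15:45–16:00.
Windows ≥ 30 min: 09:45–10:30.

09:45–10:30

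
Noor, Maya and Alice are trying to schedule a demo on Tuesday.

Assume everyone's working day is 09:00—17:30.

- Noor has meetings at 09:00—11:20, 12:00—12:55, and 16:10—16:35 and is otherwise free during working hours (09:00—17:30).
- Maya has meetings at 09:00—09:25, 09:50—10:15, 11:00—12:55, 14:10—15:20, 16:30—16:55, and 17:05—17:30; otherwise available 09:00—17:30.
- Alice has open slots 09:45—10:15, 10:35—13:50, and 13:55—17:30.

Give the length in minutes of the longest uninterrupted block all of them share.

55 minutes

Noor free within 09:00–17:30: 11:20–12:00, 12:55–16:10, 16:35–17:30.
Maya free within 09:00–17:30: 09:25–09:50, 10:15–11:00, 12:55–14:10, 15:20–16:30, 16:55–17:05.
Noor ∩ Maya: 12:55–14:10, 15:20–16:10, 16:55–17:05.
Noor ∩ Maya ∩ Alice: 12:55–13:50, 13:55–14:10, 15:20–16:10, 16:55–17:05.
Common window lengths: 55, 15, 50, 10 min; longest is 55.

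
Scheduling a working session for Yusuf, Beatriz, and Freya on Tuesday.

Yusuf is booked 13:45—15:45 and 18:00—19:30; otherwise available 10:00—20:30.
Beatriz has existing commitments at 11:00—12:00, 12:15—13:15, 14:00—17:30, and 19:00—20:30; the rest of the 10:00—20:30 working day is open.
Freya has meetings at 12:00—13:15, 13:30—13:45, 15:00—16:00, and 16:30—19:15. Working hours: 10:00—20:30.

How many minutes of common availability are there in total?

75 minutes

Yusuf free within 10:00–20:30: 10:00–13:45, 15:45–18:00, 19:30–20:30.
Beatriz free within 10:00–20:30: 10:00–11:00, 12:00–12:15, 13:15–14:00, 17:30–19:00.
Freya free within 10:00–20:30: 10:00–12:00, 13:15–13:30, 13:45–15:00, 16:00–16:30, 19:15–20:30.
Yusuf ∩ Beatriz: 10:00–11:00, 12:00–12:15, 13:15–13:45, 17:30–18:00.
Yusuf ∩ Beatriz ∩ Freya: 10:00–11:00, 13:15–13:30.
Total common minutes: 60 + 15 = 75.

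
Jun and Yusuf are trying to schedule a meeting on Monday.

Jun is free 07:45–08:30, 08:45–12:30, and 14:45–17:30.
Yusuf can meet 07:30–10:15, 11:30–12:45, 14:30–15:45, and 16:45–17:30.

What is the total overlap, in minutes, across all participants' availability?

300 minutes

Jun ∩ Yusuf: 07:45–08:30, 08:45–10:15, 11:30–12:30, 14:45–15:45, 16:45–17:30.
Total common minutes: 45 + 90 + 60 + 60 + 45 = 300.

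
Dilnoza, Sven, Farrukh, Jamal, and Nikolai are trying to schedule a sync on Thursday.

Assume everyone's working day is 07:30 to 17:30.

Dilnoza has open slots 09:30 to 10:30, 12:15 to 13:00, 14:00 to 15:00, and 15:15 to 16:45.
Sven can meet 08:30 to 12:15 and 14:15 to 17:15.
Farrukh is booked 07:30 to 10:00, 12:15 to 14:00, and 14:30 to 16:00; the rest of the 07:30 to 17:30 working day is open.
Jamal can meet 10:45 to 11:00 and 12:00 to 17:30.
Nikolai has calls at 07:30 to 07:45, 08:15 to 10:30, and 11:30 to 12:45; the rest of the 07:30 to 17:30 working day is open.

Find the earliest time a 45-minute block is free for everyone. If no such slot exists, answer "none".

Farrukh free within 07:30–17:30: 10:00–12:15, 14:00–14:30, 16:00–17:30.
Nikolai free within 07:30–17:30: 07:45–08:15, 10:30–11:30, 12:45–17:30.
Dilnoza ∩ Sven: 09:30–10:30, 14:15–15:00, 15:15–16:45.
Dilnoza ∩ Sven ∩ Farrukh: 10:00–10:30, 14:15–14:30, 16:00–16:45.
Dilnoza ∩ Sven ∩ Farrukh ∩ Jamal: 14:15–14:30, 16:00–16:45.
Dilnoza ∩ Sven ∩ Farrukh ∩ Jamal ∩ Nikolai: 14:15–14:30, 16:00–16:45.
Windows ≥ 45 min: 16:00–16:45.
Earliest such window starts at 16:00.

16:00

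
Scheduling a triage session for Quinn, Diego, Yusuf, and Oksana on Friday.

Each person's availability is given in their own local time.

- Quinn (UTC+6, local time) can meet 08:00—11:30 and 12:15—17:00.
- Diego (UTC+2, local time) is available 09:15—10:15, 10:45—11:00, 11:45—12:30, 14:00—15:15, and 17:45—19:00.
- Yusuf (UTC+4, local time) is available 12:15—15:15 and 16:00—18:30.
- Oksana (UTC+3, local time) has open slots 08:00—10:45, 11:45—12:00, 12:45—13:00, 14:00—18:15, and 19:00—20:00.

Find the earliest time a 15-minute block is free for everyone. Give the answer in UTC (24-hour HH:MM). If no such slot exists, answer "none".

08:45

Quinn → UTC: 02:00–05:30, 06:15–11:00.
Diego → UTC: 07:15–08:15, 08:45–09:00, 09:45–10:30, 12:00–13:15, 15:45–17:00.
Yusuf → UTC: 08:15–11:15, 12:00–14:30.
Oksana → UTC: 05:00–07:45, 08:45–09:00, 09:45–10:00, 11:00–15:15, 16:00–17:00.
Quinn ∩ Diego: 07:15–08:15, 08:45–09:00, 09:45–10:30.
Quinn ∩ Diego ∩ Yusuf: 08:45–09:00, 09:45–10:30.
Quinn ∩ Diego ∩ Yusuf ∩ Oksana: 08:45–09:00, 09:45–10:00.
Windows ≥ 15 min: 08:45–09:00, 09:45–10:00.
Earliest such window starts at 08:45.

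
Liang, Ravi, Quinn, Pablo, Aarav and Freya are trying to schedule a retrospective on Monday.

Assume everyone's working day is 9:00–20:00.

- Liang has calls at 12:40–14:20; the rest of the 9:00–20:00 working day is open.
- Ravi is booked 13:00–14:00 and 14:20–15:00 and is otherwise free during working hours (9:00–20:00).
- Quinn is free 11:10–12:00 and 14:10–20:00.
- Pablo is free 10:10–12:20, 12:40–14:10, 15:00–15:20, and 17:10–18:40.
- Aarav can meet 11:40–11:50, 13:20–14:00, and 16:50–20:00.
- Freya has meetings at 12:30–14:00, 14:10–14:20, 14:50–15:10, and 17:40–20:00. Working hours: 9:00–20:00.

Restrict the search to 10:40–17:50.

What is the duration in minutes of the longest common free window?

Liang free within 09:00–20:00: 09:00–12:40, 14:20–20:00.
Ravi free within 09:00–20:00: 09:00–13:00, 14:00–14:20, 15:00–20:00.
Freya free within 09:00–20:00: 09:00–12:30, 14:00–14:10, 14:20–14:50, 15:10–17:40.
Liang ∩ Ravi: 09:00–12:40, 15:00–20:00.
Liang ∩ Ravi ∩ Quinn: 11:10–12:00, 15:00–20:00.
Liang ∩ Ravi ∩ Quinn ∩ Pablo: 11:10–12:00, 15:00–15:20, 17:10–18:40.
Liang ∩ Ravi ∩ Quinn ∩ Pablo ∩ Aarav: 11:40–11:50, 17:10–18:40.
Liang ∩ Ravi ∩ Quinn ∩ Pablo ∩ Aarav ∩ Freya: 11:40–11:50, 17:10–17:40.
Restricted to 10:40–17:50: 11:40–11:50, 17:10–17:40.
Common window lengths: 10, 30 min; longest is 30.

30 minutes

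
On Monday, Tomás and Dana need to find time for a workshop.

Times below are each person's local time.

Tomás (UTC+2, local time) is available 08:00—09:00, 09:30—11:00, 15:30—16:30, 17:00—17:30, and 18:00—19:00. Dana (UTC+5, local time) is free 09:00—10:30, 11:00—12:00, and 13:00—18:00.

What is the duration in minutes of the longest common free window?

Tomás → UTC: 06:00–07:00, 07:30–09:00, 13:30–14:30, 15:00–15:30, 16:00–17:00.
Dana → UTC: 04:00–05:30, 06:00–07:00, 08:00–13:00.
Tomás ∩ Dana: 06:00–07:00, 08:00–09:00.
Common window lengths: 60, 60 min; longest is 60.

60 minutes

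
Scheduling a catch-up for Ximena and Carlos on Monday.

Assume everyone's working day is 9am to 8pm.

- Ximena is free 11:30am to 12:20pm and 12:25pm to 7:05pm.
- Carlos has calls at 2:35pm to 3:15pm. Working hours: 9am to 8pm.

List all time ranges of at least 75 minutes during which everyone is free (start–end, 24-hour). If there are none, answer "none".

Carlos free within 09:00–20:00: 09:00–14:35, 15:15–20:00.
Ximena ∩ Carlos: 11:30–12:20, 12:25–14:35, 15:15–19:05.
Windows ≥ 75 min: 12:25–14:35, 15:15–19:05.

12:25–14:35, 15:15–19:05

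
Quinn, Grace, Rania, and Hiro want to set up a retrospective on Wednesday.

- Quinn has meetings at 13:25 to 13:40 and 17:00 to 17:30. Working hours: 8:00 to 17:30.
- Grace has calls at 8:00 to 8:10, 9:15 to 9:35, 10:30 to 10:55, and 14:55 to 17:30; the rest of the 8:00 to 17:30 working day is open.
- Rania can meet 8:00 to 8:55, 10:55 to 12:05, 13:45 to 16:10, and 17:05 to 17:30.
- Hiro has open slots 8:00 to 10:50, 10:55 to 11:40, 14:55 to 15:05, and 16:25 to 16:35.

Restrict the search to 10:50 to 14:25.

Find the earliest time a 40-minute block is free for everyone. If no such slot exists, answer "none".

Quinn free within 08:00–17:30: 08:00–13:25, 13:40–17:00.
Grace free within 08:00–17:30: 08:10–09:15, 09:35–10:30, 10:55–14:55.
Quinn ∩ Grace: 08:10–09:15, 09:35–10:30, 10:55–13:25, 13:40–14:55.
Quinn ∩ Grace ∩ Rania: 08:10–08:55, 10:55–12:05, 13:45–14:55.
Quinn ∩ Grace ∩ Rania ∩ Hiro: 08:10–08:55, 10:55–11:40.
Restricted to 10:50–14:25: 10:55–11:40.
Windows ≥ 40 min: 10:55–11:40.
Earliest such window starts at 10:55.

10:55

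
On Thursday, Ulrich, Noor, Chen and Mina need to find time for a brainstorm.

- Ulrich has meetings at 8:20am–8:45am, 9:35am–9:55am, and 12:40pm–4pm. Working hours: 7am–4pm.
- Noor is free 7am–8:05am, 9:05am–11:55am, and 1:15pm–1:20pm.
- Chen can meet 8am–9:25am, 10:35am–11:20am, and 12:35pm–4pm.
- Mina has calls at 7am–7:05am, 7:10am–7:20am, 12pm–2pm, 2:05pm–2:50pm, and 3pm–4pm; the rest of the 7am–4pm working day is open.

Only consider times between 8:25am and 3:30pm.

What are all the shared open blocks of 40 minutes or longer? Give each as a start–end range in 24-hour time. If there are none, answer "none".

10:35–11:20

Ulrich free within 07:00–16:00: 07:00–08:20, 08:45–09:35, 09:55–12:40.
Mina free within 07:00–16:00: 07:05–07:10, 07:20–12:00, 14:00–14:05, 14:50–15:00.
Ulrich ∩ Noor: 07:00–08:05, 09:05–09:35, 09:55–11:55.
Ulrich ∩ Noor ∩ Chen: 08:00–08:05, 09:05–09:25, 10:35–11:20.
Ulrich ∩ Noor ∩ Chen ∩ Mina: 08:00–08:05, 09:05–09:25, 10:35–11:20.
Restricted to 08:25–15:30: 09:05–09:25, 10:35–11:20.
Windows ≥ 40 min: 10:35–11:20.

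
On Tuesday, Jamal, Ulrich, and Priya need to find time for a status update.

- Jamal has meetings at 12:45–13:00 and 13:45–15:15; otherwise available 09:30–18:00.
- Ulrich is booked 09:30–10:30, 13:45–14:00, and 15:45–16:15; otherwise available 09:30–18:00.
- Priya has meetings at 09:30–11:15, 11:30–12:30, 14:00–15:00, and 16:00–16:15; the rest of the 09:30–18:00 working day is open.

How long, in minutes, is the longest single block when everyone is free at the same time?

Jamal free within 09:30–18:00: 09:30–12:45, 13:00–13:45, 15:15–18:00.
Ulrich free within 09:30–18:00: 10:30–13:45, 14:00–15:45, 16:15–18:00.
Priya free within 09:30–18:00: 11:15–11:30, 12:30–14:00, 15:00–16:00, 16:15–18:00.
Jamal ∩ Ulrich: 10:30–12:45, 13:00–13:45, 15:15–15:45, 16:15–18:00.
Jamal ∩ Ulrich ∩ Priya: 11:15–11:30, 12:30–12:45, 13:00–13:45, 15:15–15:45, 16:15–18:00.
Common window lengths: 15, 15, 45, 30, 105 min; longest is 105.

105 minutes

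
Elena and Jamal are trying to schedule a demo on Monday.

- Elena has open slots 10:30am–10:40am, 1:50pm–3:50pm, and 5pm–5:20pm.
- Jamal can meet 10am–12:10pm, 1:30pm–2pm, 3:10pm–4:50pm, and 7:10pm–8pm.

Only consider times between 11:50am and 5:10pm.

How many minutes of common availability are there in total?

Elena ∩ Jamal: 10:30–10:40, 13:50–14:00, 15:10–15:50.
Restricted to 11:50–17:10: 13:50–14:00, 15:10–15:50.
Total common minutes: 10 + 40 = 50.

50 minutes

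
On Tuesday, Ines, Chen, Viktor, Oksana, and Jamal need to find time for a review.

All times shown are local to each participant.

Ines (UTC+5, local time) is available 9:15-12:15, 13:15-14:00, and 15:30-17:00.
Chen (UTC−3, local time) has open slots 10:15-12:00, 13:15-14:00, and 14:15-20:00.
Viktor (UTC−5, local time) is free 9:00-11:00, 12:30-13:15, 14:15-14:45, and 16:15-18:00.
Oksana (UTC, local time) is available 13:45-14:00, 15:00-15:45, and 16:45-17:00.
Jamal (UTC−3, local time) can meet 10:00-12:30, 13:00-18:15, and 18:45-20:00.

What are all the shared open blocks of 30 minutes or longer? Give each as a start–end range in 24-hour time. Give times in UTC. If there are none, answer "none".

Ines → UTC: 04:15–07:15, 08:15–09:00, 10:30–12:00.
Chen → UTC: 13:15–15:00, 16:15–17:00, 17:15–23:00.
Viktor → UTC: 14:00–16:00, 17:30–18:15, 19:15–19:45, 21:15–23:00.
Oksana → UTC: 13:45–14:00, 15:00–15:45, 16:45–17:00.
Jamal → UTC: 13:00–15:30, 16:00–21:15, 21:45–23:00.
Ines ∩ Chen: (none).
Ines ∩ Chen ∩ Viktor: (none).
Ines ∩ Chen ∩ Viktor ∩ Oksana: (none).
Ines ∩ Chen ∩ Viktor ∩ Oksana ∩ Jamal: (none).
Windows ≥ 30 min: (none).

none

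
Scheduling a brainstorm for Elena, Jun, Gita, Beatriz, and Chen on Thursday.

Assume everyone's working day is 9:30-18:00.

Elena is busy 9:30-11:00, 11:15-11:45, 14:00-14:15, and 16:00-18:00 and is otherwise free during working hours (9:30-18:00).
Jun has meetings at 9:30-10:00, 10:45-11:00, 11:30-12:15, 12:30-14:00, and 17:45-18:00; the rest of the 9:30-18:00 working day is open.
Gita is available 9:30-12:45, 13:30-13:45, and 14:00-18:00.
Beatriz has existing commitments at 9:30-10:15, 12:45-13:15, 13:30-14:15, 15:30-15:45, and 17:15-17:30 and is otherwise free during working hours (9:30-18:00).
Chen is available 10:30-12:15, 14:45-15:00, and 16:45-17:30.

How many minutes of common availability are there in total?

Elena free within 09:30–18:00: 11:00–11:15, 11:45–14:00, 14:15–16:00.
Jun free within 09:30–18:00: 10:00–10:45, 11:00–11:30, 12:15–12:30, 14:00–17:45.
Beatriz free within 09:30–18:00: 10:15–12:45, 13:15–13:30, 14:15–15:30, 15:45–17:15, 17:30–18:00.
Elena ∩ Jun: 11:00–11:15, 12:15–12:30, 14:15–16:00.
Elena ∩ Jun ∩ Gita: 11:00–11:15, 12:15–12:30, 14:15–16:00.
Elena ∩ Jun ∩ Gita ∩ Beatriz: 11:00–11:15, 12:15–12:30, 14:15–15:30, 15:45–16:00.
Elena ∩ Jun ∩ Gita ∩ Beatriz ∩ Chen: 11:00–11:15, 14:45–15:00.
Total common minutes: 15 + 15 = 30.

30 minutes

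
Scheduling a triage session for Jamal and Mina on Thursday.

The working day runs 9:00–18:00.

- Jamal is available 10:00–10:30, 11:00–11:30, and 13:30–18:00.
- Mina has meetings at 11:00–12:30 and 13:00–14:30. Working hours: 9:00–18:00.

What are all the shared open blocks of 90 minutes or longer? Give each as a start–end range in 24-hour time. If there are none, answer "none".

Mina free within 09:00–18:00: 09:00–11:00, 12:30–13:00, 14:30–18:00.
Jamal ∩ Mina: 10:00–10:30, 14:30–18:00.
Windows ≥ 90 min: 14:30–18:00.

14:30–18:00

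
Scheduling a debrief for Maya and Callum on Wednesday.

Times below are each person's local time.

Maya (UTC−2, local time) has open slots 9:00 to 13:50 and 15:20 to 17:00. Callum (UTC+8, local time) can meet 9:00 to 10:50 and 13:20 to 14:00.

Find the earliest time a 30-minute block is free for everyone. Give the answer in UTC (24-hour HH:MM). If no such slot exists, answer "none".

Maya → UTC: 11:00–15:50, 17:20–19:00.
Callum → UTC: 01:00–02:50, 05:20–06:00.
Maya ∩ Callum: (none).
Windows ≥ 30 min: (none).

none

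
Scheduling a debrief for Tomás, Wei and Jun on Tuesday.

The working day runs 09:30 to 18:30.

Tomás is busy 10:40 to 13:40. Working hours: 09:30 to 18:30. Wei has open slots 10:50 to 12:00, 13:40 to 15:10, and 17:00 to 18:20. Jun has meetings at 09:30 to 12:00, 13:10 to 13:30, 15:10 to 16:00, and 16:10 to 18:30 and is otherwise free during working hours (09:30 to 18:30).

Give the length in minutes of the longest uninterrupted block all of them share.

Tomás free within 09:30–18:30: 09:30–10:40, 13:40–18:30.
Jun free within 09:30–18:30: 12:00–13:10, 13:30–15:10, 16:00–16:10.
Tomás ∩ Wei: 13:40–15:10, 17:00–18:20.
Tomás ∩ Wei ∩ Jun: 13:40–15:10.
Single common window of 90 minutes.

90 minutes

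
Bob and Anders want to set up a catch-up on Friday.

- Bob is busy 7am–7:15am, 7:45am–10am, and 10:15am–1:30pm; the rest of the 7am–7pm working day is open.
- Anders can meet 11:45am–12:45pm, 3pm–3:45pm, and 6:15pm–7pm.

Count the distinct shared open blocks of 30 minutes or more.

Bob free within 07:00–19:00: 07:15–07:45, 10:00–10:15, 13:30–19:00.
Bob ∩ Anders: 15:00–15:45, 18:15–19:00.
Windows ≥ 30 min: 15:00–15:45, 18:15–19:00.
That's 2 windows.

2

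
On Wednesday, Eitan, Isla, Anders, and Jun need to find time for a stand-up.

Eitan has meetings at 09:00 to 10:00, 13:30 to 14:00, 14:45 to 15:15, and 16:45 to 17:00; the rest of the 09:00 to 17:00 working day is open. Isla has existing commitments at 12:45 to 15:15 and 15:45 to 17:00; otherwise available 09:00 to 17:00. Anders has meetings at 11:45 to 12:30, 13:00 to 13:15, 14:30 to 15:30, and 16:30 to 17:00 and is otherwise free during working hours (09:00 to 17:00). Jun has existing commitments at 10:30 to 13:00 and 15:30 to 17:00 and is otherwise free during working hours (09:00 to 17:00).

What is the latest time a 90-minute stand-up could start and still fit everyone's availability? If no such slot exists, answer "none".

Eitan free within 09:00–17:00: 10:00–13:30, 14:00–14:45, 15:15–16:45.
Isla free within 09:00–17:00: 09:00–12:45, 15:15–15:45.
Anders free within 09:00–17:00: 09:00–11:45, 12:30–13:00, 13:15–14:30, 15:30–16:30.
Jun free within 09:00–17:00: 09:00–10:30, 13:00–15:30.
Eitan ∩ Isla: 10:00–12:45, 15:15–15:45.
Eitan ∩ Isla ∩ Anders: 10:00–11:45, 12:30–12:45, 15:30–15:45.
Eitan ∩ Isla ∩ Anders ∩ Jun: 10:00–10:30.
Windows ≥ 90 min: (none).

none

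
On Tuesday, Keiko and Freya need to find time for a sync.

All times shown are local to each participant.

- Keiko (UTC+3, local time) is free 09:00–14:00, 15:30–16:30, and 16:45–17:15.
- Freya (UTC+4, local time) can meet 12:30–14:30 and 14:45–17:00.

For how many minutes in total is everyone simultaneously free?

165 minutes

Keiko → UTC: 06:00–11:00, 12:30–13:30, 13:45–14:15.
Freya → UTC: 08:30–10:30, 10:45–13:00.
Keiko ∩ Freya: 08:30–10:30, 10:45–11:00, 12:30–13:00.
Total common minutes: 120 + 15 + 30 = 165.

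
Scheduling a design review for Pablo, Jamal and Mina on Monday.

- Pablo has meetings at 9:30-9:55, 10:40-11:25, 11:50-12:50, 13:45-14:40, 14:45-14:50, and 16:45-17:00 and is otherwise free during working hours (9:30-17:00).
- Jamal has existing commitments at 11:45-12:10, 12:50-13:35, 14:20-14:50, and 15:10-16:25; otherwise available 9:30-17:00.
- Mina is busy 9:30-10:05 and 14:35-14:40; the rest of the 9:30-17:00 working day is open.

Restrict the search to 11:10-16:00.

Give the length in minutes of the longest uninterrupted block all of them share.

Pablo free within 09:30–17:00: 09:55–10:40, 11:25–11:50, 12:50–13:45, 14:40–14:45, 14:50–16:45.
Jamal free within 09:30–17:00: 09:30–11:45, 12:10–12:50, 13:35–14:20, 14:50–15:10, 16:25–17:00.
Mina free within 09:30–17:00: 10:05–14:35, 14:40–17:00.
Pablo ∩ Jamal: 09:55–10:40, 11:25–11:45, 13:35–13:45, 14:50–15:10, 16:25–16:45.
Pablo ∩ Jamal ∩ Mina: 10:05–10:40, 11:25–11:45, 13:35–13:45, 14:50–15:10, 16:25–16:45.
Restricted to 11:10–16:00: 11:25–11:45, 13:35–13:45, 14:50–15:10.
Common window lengths: 20, 10, 20 min; longest is 20.

20 minutes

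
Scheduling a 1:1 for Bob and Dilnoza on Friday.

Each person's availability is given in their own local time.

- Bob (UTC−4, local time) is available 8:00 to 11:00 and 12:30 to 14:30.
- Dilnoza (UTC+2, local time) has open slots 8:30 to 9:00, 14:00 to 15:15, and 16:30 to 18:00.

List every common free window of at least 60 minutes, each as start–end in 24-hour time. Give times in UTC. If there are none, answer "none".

12:00–13:15

Bob → UTC: 12:00–15:00, 16:30–18:30.
Dilnoza → UTC: 06:30–07:00, 12:00–13:15, 14:30–16:00.
Bob ∩ Dilnoza: 12:00–13:15, 14:30–15:00.
Windows ≥ 60 min: 12:00–13:15.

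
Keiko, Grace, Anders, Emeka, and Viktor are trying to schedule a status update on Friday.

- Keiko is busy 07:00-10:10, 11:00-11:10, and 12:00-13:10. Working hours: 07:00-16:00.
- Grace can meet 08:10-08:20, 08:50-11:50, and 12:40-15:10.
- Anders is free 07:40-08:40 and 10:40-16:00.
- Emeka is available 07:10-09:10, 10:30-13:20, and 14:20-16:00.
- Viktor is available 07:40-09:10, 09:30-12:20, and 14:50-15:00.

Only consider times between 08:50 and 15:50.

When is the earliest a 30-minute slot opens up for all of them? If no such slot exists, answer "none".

11:10

Keiko free within 07:00–16:00: 10:10–11:00, 11:10–12:00, 13:10–16:00.
Keiko ∩ Grace: 10:10–11:00, 11:10–11:50, 13:10–15:10.
Keiko ∩ Grace ∩ Anders: 10:40–11:00, 11:10–11:50, 13:10–15:10.
Keiko ∩ Grace ∩ Anders ∩ Emeka: 10:40–11:00, 11:10–11:50, 13:10–13:20, 14:20–15:10.
Keiko ∩ Grace ∩ Anders ∩ Emeka ∩ Viktor: 10:40–11:00, 11:10–11:50, 14:50–15:00.
Restricted to 08:50–15:50: 10:40–11:00, 11:10–11:50, 14:50–15:00.
Windows ≥ 30 min: 11:10–11:50.
Earliest such window starts at 11:10.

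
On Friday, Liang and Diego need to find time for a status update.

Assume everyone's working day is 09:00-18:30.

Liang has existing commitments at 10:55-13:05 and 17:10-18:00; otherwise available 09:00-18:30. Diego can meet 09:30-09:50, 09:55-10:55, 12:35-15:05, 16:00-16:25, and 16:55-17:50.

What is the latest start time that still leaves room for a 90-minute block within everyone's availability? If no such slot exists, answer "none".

13:35

Liang free within 09:00–18:30: 09:00–10:55, 13:05–17:10, 18:00–18:30.
Liang ∩ Diego: 09:30–09:50, 09:55–10:55, 13:05–15:05, 16:00–16:25, 16:55–17:10.
Windows ≥ 90 min: 13:05–15:05.
Latest start in the last window 13:05–15:05 is 15:05 − 90 min = 13:35.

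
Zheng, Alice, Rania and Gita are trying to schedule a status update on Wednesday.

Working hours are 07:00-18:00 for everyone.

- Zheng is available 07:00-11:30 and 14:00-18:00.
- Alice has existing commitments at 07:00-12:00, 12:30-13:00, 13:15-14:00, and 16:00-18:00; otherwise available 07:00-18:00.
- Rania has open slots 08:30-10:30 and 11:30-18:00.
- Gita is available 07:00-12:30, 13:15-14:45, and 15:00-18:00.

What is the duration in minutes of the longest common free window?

Alice free within 07:00–18:00: 12:00–12:30, 13:00–13:15, 14:00–16:00.
Zheng ∩ Alice: 14:00–16:00.
Zheng ∩ Alice ∩ Rania: 14:00–16:00.
Zheng ∩ Alice ∩ Rania ∩ Gita: 14:00–14:45, 15:00–16:00.
Common window lengths: 45, 60 min; longest is 60.

60 minutes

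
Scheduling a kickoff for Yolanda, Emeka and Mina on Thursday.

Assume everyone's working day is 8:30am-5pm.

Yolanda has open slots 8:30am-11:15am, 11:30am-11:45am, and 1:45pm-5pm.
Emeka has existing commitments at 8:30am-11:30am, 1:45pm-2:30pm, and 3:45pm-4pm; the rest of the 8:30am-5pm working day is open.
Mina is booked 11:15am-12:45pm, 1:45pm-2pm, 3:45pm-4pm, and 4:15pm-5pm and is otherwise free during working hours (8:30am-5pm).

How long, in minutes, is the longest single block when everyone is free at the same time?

75 minutes

Emeka free within 08:30–17:00: 11:30–13:45, 14:30–15:45, 16:00–17:00.
Mina free within 08:30–17:00: 08:30–11:15, 12:45–13:45, 14:00–15:45, 16:00–16:15.
Yolanda ∩ Emeka: 11:30–11:45, 14:30–15:45, 16:00–17:00.
Yolanda ∩ Emeka ∩ Mina: 14:30–15:45, 16:00–16:15.
Common window lengths: 75, 15 min; longest is 75.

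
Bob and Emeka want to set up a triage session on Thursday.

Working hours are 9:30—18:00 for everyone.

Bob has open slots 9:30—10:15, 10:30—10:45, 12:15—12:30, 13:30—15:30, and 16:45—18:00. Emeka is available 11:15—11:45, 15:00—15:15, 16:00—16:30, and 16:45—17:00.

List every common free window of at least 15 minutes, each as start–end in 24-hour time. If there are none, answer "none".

Bob ∩ Emeka: 15:00–15:15, 16:45–17:00.
Windows ≥ 15 min: 15:00–15:15, 16:45–17:00.

15:00–15:15, 16:45–17:00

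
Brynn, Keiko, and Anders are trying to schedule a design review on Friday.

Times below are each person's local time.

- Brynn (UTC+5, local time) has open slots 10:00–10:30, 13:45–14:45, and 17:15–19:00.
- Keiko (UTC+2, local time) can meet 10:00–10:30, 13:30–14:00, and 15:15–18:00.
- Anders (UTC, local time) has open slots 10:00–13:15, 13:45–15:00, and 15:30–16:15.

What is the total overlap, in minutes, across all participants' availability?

Brynn → UTC: 05:00–05:30, 08:45–09:45, 12:15–14:00.
Keiko → UTC: 08:00–08:30, 11:30–12:00, 13:15–16:00.
Anders → UTC: 10:00–13:15, 13:45–15:00, 15:30–16:15.
Brynn ∩ Keiko: 13:15–14:00.
Brynn ∩ Keiko ∩ Anders: 13:45–14:00.
Total common minutes: 15.

15 minutes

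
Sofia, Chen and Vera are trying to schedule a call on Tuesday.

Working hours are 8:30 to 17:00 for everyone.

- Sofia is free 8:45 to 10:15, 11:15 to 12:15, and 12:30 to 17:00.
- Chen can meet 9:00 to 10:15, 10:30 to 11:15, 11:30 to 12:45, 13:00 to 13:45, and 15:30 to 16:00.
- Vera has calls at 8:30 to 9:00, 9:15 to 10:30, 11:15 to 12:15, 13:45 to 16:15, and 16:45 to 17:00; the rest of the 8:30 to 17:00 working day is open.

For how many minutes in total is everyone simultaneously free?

Vera free within 08:30–17:00: 09:00–09:15, 10:30–11:15, 12:15–13:45, 16:15–16:45.
Sofia ∩ Chen: 09:00–10:15, 11:30–12:15, 12:30–12:45, 13:00–13:45, 15:30–16:00.
Sofia ∩ Chen ∩ Vera: 09:00–09:15, 12:30–12:45, 13:00–13:45.
Total common minutes: 15 + 15 + 45 = 75.

75 minutes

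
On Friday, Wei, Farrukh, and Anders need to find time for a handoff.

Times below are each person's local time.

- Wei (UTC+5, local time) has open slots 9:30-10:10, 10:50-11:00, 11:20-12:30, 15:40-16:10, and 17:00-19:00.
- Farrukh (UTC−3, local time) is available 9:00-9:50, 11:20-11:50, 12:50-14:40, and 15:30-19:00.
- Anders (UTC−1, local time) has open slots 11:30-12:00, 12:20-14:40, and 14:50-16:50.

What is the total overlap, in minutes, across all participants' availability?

Wei → UTC: 04:30–05:10, 05:50–06:00, 06:20–07:30, 10:40–11:10, 12:00–14:00.
Farrukh → UTC: 12:00–12:50, 14:20–14:50, 15:50–17:40, 18:30–22:00.
Anders → UTC: 12:30–13:00, 13:20–15:40, 15:50–17:50.
Wei ∩ Farrukh: 12:00–12:50.
Wei ∩ Farrukh ∩ Anders: 12:30–12:50.
Total common minutes: 20.

20 minutes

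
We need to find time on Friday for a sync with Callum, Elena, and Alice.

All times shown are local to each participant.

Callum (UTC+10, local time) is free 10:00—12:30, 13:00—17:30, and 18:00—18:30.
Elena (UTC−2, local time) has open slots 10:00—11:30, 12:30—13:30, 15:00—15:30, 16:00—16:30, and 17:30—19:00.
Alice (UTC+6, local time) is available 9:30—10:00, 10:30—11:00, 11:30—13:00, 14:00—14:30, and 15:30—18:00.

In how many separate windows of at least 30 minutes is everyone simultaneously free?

0

Callum → UTC: 00:00–02:30, 03:00–07:30, 08:00–08:30.
Elena → UTC: 12:00–13:30, 14:30–15:30, 17:00–17:30, 18:00–18:30, 19:30–21:00.
Alice → UTC: 03:30–04:00, 04:30–05:00, 05:30–07:00, 08:00–08:30, 09:30–12:00.
Callum ∩ Elena: (none).
Callum ∩ Elena ∩ Alice: (none).
Windows ≥ 30 min: (none).
That's 0 windows.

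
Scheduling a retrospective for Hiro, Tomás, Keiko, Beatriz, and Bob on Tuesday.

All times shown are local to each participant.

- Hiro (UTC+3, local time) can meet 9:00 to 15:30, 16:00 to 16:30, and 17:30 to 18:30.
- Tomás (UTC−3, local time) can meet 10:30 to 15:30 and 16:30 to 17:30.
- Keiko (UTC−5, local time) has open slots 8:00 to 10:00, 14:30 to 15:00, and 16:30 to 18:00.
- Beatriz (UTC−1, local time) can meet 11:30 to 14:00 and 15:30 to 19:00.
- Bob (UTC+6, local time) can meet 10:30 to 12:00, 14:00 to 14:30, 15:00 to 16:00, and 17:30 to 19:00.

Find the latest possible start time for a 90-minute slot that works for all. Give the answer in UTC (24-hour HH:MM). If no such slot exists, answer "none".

none

Hiro → UTC: 06:00–12:30, 13:00–13:30, 14:30–15:30.
Tomás → UTC: 13:30–18:30, 19:30–20:30.
Keiko → UTC: 13:00–15:00, 19:30–20:00, 21:30–23:00.
Beatriz → UTC: 12:30–15:00, 16:30–20:00.
Bob → UTC: 04:30–06:00, 08:00–08:30, 09:00–10:00, 11:30–13:00.
Hiro ∩ Tomás: 14:30–15:30.
Hiro ∩ Tomás ∩ Keiko: 14:30–15:00.
Hiro ∩ Tomás ∩ Keiko ∩ Beatriz: 14:30–15:00.
Hiro ∩ Tomás ∩ Keiko ∩ Beatriz ∩ Bob: (none).
Windows ≥ 90 min: (none).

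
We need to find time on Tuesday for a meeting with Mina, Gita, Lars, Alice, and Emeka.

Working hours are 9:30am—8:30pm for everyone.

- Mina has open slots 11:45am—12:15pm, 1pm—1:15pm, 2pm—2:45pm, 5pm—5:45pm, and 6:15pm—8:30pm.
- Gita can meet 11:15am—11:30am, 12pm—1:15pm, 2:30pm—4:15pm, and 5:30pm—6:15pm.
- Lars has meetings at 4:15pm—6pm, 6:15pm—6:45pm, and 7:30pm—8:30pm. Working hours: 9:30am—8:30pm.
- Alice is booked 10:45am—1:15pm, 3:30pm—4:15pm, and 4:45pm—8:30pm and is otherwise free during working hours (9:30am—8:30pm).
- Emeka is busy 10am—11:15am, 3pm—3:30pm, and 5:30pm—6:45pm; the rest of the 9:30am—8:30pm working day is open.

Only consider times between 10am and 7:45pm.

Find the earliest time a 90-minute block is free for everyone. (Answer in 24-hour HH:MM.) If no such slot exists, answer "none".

Lars free within 09:30–20:30: 09:30–16:15, 18:00–18:15, 18:45–19:30.
Alice free within 09:30–20:30: 09:30–10:45, 13:15–15:30, 16:15–16:45.
Emeka free within 09:30–20:30: 09:30–10:00, 11:15–15:00, 15:30–17:30, 18:45–20:30.
Mina ∩ Gita: 12:00–12:15, 13:00–13:15, 14:30–14:45, 17:30–17:45.
Mina ∩ Gita ∩ Lars: 12:00–12:15, 13:00–13:15, 14:30–14:45.
Mina ∩ Gita ∩ Lars ∩ Alice: 14:30–14:45.
Mina ∩ Gita ∩ Lars ∩ Alice ∩ Emeka: 14:30–14:45.
Restricted to 10:00–19:45: 14:30–14:45.
Windows ≥ 90 min: (none).

none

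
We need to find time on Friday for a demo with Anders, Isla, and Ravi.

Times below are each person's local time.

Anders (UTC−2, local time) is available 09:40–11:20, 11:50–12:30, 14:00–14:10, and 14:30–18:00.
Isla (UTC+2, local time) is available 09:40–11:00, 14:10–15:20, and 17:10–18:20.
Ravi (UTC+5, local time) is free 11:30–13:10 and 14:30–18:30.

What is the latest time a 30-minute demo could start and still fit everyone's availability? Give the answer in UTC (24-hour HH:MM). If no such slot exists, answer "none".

12:50

Anders → UTC: 11:40–13:20, 13:50–14:30, 16:00–16:10, 16:30–20:00.
Isla → UTC: 07:40–09:00, 12:10–13:20, 15:10–16:20.
Ravi → UTC: 06:30–08:10, 09:30–13:30.
Anders ∩ Isla: 12:10–13:20, 16:00–16:10.
Anders ∩ Isla ∩ Ravi: 12:10–13:20.
Windows ≥ 30 min: 12:10–13:20.
Latest start in the last window 12:10–13:20 is 13:20 − 30 min = 12:50.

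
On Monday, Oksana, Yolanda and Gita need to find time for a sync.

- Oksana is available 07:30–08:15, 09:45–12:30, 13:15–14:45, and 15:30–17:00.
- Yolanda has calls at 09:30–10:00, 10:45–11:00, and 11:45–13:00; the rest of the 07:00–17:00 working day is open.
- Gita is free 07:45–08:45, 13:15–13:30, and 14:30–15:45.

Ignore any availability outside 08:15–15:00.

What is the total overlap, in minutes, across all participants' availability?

Yolanda free within 07:00–17:00: 07:00–09:30, 10:00–10:45, 11:00–11:45, 13:00–17:00.
Oksana ∩ Yolanda: 07:30–08:15, 10:00–10:45, 11:00–11:45, 13:15–14:45, 15:30–17:00.
Oksana ∩ Yolanda ∩ Gita: 07:45–08:15, 13:15–13:30, 14:30–14:45, 15:30–15:45.
Restricted to 08:15–15:00: 13:15–13:30, 14:30–14:45.
Total common minutes: 15 + 15 = 30.

30 minutes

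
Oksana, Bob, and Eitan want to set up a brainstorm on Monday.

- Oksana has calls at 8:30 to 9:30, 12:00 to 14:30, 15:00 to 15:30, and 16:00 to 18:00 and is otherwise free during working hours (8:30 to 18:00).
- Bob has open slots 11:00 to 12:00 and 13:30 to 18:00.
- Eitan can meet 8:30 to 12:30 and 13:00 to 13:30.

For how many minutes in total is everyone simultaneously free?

Oksana free within 08:30–18:00: 09:30–12:00, 14:30–15:00, 15:30–16:00.
Oksana ∩ Bob: 11:00–12:00, 14:30–15:00, 15:30–16:00.
Oksana ∩ Bob ∩ Eitan: 11:00–12:00.
Total common minutes: 60.

60 minutes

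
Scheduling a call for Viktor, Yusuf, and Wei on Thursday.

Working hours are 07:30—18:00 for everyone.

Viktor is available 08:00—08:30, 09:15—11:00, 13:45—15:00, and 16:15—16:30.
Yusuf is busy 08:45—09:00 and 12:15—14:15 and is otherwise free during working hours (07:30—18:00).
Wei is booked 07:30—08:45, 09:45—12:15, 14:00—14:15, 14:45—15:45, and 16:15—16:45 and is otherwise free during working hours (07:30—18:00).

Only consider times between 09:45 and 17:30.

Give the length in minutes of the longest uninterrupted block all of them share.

30 minutes

Yusuf free within 07:30–18:00: 07:30–08:45, 09:00–12:15, 14:15–18:00.
Wei free within 07:30–18:00: 08:45–09:45, 12:15–14:00, 14:15–14:45, 15:45–16:15, 16:45–18:00.
Viktor ∩ Yusuf: 08:00–08:30, 09:15–11:00, 14:15–15:00, 16:15–16:30.
Viktor ∩ Yusuf ∩ Wei: 09:15–09:45, 14:15–14:45.
Restricted to 09:45–17:30: 14:15–14:45.
Single common window of 30 minutes.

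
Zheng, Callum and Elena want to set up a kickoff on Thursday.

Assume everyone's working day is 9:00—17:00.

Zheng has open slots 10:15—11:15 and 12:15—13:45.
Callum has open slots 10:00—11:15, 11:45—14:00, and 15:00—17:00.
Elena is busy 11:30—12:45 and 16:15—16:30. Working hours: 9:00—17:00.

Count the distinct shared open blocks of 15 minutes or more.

Elena free within 09:00–17:00: 09:00–11:30, 12:45–16:15, 16:30–17:00.
Zheng ∩ Callum: 10:15–11:15, 12:15–13:45.
Zheng ∩ Callum ∩ Elena: 10:15–11:15, 12:45–13:45.
Windows ≥ 15 min: 10:15–11:15, 12:45–13:45.
That's 2 windows.

2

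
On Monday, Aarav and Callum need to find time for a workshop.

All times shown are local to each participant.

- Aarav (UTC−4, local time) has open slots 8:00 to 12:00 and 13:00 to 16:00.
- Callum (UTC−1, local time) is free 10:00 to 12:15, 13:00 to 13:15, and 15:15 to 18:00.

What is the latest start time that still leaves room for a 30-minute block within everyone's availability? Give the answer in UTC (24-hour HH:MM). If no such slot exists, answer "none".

Aarav → UTC: 12:00–16:00, 17:00–20:00.
Callum → UTC: 11:00–13:15, 14:00–14:15, 16:15–19:00.
Aarav ∩ Callum: 12:00–13:15, 14:00–14:15, 17:00–19:00.
Windows ≥ 30 min: 12:00–13:15, 17:00–19:00.
Latest start in the last window 17:00–19:00 is 19:00 − 30 min = 18:30.

18:30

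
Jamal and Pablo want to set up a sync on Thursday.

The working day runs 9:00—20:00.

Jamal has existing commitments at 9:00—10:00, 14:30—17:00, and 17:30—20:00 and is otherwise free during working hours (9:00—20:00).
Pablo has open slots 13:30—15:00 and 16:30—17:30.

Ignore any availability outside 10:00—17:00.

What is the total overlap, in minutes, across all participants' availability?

Jamal free within 09:00–20:00: 10:00–14:30, 17:00–17:30.
Jamal ∩ Pablo: 13:30–14:30, 17:00–17:30.
Restricted to 10:00–17:00: 13:30–14:30.
Total common minutes: 60.

60 minutes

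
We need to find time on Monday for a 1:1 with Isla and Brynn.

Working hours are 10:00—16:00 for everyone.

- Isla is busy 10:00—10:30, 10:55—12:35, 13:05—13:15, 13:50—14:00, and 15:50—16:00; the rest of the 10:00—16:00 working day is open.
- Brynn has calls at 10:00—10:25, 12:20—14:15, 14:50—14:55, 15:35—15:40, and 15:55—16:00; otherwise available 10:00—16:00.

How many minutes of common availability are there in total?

110 minutes

Isla free within 10:00–16:00: 10:30–10:55, 12:35–13:05, 13:15–13:50, 14:00–15:50.
Brynn free within 10:00–16:00: 10:25–12:20, 14:15–14:50, 14:55–15:35, 15:40–15:55.
Isla ∩ Brynn: 10:30–10:55, 14:15–14:50, 14:55–15:35, 15:40–15:50.
Total common minutes: 25 + 35 + 40 + 10 = 110.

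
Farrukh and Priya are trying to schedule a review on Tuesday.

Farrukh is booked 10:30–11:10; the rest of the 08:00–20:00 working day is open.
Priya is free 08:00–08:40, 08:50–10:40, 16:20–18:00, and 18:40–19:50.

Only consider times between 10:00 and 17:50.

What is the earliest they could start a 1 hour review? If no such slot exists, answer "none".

16:20

Farrukh free within 08:00–20:00: 08:00–10:30, 11:10–20:00.
Farrukh ∩ Priya: 08:00–08:40, 08:50–10:30, 16:20–18:00, 18:40–19:50.
Restricted to 10:00–17:50: 10:00–10:30, 16:20–17:50.
Windows ≥ 60 min: 16:20–17:50.
Earliest such window starts at 16:20.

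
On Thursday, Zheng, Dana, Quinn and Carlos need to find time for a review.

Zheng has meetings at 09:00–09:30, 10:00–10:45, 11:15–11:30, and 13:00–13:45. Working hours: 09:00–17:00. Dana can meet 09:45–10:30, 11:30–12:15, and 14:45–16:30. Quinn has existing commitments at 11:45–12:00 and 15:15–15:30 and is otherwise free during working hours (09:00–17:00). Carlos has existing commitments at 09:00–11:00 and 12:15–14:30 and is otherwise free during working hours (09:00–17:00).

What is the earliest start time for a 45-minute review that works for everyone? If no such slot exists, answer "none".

15:30

Zheng free within 09:00–17:00: 09:30–10:00, 10:45–11:15, 11:30–13:00, 13:45–17:00.
Quinn free within 09:00–17:00: 09:00–11:45, 12:00–15:15, 15:30–17:00.
Carlos free within 09:00–17:00: 11:00–12:15, 14:30–17:00.
Zheng ∩ Dana: 09:45–10:00, 11:30–12:15, 14:45–16:30.
Zheng ∩ Dana ∩ Quinn: 09:45–10:00, 11:30–11:45, 12:00–12:15, 14:45–15:15, 15:30–16:30.
Zheng ∩ Dana ∩ Quinn ∩ Carlos: 11:30–11:45, 12:00–12:15, 14:45–15:15, 15:30–16:30.
Windows ≥ 45 min: 15:30–16:30.
Earliest such window starts at 15:30.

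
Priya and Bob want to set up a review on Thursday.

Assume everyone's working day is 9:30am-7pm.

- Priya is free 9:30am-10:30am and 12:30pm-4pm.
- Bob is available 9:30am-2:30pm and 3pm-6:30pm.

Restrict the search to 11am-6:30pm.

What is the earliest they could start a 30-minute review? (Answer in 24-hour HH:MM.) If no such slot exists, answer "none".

Priya ∩ Bob: 09:30–10:30, 12:30–14:30, 15:00–16:00.
Restricted to 11:00–18:30: 12:30–14:30, 15:00–16:00.
Windows ≥ 30 min: 12:30–14:30, 15:00–16:00.
Earliest such window starts at 12:30.

12:30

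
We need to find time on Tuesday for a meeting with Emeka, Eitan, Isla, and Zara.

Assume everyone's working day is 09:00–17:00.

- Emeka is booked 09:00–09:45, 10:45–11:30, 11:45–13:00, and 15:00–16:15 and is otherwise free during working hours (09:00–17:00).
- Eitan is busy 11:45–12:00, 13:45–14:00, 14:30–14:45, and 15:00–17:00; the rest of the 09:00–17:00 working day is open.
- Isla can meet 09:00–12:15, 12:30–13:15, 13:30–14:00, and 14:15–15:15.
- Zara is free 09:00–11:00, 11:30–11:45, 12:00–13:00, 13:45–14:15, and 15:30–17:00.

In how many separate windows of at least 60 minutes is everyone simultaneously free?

1

Emeka free within 09:00–17:00: 09:45–10:45, 11:30–11:45, 13:00–15:00, 16:15–17:00.
Eitan free within 09:00–17:00: 09:00–11:45, 12:00–13:45, 14:00–14:30, 14:45–15:00.
Emeka ∩ Eitan: 09:45–10:45, 11:30–11:45, 13:00–13:45, 14:00–14:30, 14:45–15:00.
Emeka ∩ Eitan ∩ Isla: 09:45–10:45, 11:30–11:45, 13:00–13:15, 13:30–13:45, 14:15–14:30, 14:45–15:00.
Emeka ∩ Eitan ∩ Isla ∩ Zara: 09:45–10:45, 11:30–11:45.
Windows ≥ 60 min: 09:45–10:45.
That's 1 window.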